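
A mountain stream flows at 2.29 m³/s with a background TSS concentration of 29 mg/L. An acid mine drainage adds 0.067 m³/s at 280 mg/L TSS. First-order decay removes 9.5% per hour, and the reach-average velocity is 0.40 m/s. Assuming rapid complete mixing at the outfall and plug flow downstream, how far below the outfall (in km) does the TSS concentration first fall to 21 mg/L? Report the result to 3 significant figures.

Flow-weighted average: C = (2.290·29.00 + 0.06700·280.0) / 2.357 = 85.17/2.357 = 36.13 mg/L.
9.5%/h lost → k = −ln(1 − 0.095) = 0.09982 h⁻¹.
Set 36.13·exp(−k·t) = 21 → t = ln(36.13/21)/k = 19570 s = 5.437 h.
Distance = v·t = 0.40·19570 = 7829 m = 7.829 km.

7.83 km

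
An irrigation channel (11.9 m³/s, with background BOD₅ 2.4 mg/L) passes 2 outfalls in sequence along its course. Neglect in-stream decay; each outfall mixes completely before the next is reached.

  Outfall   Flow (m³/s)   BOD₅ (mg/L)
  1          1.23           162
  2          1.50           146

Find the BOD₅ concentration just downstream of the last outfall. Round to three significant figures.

30.5 mg/L

Outfall 1: combined Q = 13.13 m³/s; C = (11.90·2.400 + 1.230·162.0)/13.13 = 17.35 mg/L.
Outfall 2: combined Q = 14.63 m³/s; C = (13.13·17.35 + 1.500·146.0)/14.63 = 30.54 mg/L.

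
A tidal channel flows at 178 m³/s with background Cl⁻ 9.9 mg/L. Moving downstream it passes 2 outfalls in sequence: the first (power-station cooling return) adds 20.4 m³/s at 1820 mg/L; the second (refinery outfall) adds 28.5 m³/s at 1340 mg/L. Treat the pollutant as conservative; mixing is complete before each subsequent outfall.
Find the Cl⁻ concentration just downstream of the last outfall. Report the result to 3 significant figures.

Below outfall 1: Q → 198.4 m³/s, C = (178.0·9.900 + 20.40·1820)/198.4 = 196.0 mg/L.
Below outfall 2: Q → 226.9 m³/s, C = (198.4·196.0 + 28.50·1340)/226.9 = 339.7 mg/L.

340 mg/L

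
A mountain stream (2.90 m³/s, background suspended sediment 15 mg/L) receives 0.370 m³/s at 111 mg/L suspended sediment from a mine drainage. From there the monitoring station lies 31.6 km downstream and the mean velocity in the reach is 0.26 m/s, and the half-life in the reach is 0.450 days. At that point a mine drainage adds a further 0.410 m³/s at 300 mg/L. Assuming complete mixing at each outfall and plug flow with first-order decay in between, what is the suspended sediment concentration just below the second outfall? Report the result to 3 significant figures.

36.1 mg/L

Conservation of mass: C = (2.900·15.00 + 0.3700·111.0) / 3.270 = 84.57/3.270 = 25.86 mg/L; combined flow 3.270 m³/s.
Travel time t = 31.6·1000 / 0.26 = 121500 s = 33.76 h.
Half-life 0.450 d → k = ln 2 / 0.450 = 1.540 d⁻¹.
Applying C = C₀e^(−kt): 25.86 × 0.1145 = 2.962 mg/L.
At the second outfall, C = (3.270·2.962 + 0.4100·300.0) / (3.270 + 0.4100) = 36.06 mg/L.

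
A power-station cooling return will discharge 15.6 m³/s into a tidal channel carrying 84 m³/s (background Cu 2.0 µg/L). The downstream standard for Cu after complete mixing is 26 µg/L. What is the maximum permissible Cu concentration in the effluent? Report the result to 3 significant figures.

155 µg/L

At the limit, (Qr·Cr + Qe·Cₑ)/(Qr + Qe) = 26:
Cₑ = (99.60·26 − 84.00·2.000) / 15.60 = 155.2 µg/L.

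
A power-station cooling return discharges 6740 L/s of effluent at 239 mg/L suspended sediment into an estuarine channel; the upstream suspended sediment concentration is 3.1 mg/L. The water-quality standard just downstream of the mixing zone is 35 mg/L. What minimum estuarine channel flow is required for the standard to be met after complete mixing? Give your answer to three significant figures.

Set C_mix = 35: (Q·3.100 + 6740·239.0) / (Q + 6740) = 35
→ Q = 6740·(239.0 − 35)/(35 − 3.100) = 43100 L/s.

43100 L/s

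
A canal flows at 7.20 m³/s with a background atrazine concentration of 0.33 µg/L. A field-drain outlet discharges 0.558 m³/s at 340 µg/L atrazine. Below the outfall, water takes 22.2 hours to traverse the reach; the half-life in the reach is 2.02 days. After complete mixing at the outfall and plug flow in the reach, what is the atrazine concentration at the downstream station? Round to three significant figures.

18.0 µg/L

Mass balance: C = (7.200·0.3300 + 0.5580·340.0) / 7.758 = 192.1/7.758 = 24.76 µg/L.
Half-life 2.02 d → k = ln 2 / 2.02 = 0.3431 d⁻¹.
Applying C = C₀e^(−kt): 24.76 × 0.7280 = 18.03 µg/L.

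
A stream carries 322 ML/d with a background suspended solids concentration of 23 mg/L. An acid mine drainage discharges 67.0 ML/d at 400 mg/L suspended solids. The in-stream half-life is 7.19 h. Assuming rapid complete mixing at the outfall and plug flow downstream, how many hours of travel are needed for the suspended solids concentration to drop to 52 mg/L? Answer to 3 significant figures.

Conservation of mass: C = (322.0·23.00 + 67.00·400.0) / 389.0 = 34210/389.0 = 87.93 mg/L.
Half-life 7.19 h → k = ln 2 / 7.19 = 0.09640 h⁻¹ = 2.314 d⁻¹.
87.93·exp(−k·t) = 52 → t = ln(87.93/52)/k = 19620 s = 5.449 h.

5.45 h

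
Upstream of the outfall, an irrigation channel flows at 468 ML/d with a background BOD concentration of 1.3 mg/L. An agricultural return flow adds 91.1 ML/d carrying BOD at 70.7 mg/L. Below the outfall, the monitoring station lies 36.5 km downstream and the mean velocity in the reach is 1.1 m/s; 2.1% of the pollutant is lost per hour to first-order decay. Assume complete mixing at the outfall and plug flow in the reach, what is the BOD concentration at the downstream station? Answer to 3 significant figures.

10.4 mg/L

After mixing, C = (468.0·1.300 + 91.10·70.70) / 559.1 = 7049/559.1 = 12.61 mg/L.
Travel time t = 36.5·1000 / 1.1 = 33180 s = 9.217 h.
2.1%/h lost → k = −ln(1 − 0.021) = 0.02122 h⁻¹.
Decay over the reach: 12.61·exp(−kt) = 12.61·0.8223 = 10.37 mg/L.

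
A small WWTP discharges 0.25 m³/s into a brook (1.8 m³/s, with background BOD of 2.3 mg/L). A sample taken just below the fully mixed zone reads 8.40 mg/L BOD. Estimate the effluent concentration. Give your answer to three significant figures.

52.3 mg/L

Mass balance: 1.800·2.300 + 0.2500·Cₑ = 2.050·8.400
→ Cₑ = (2.050·8.400 − 1.800·2.300) / 0.2500 = 52.32 mg/L.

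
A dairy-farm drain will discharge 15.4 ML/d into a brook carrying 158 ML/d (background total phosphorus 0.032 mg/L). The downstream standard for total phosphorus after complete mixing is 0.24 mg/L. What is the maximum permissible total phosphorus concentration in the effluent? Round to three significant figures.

At the limit, (Qr·Cr + Qe·Cₑ)/(Qr + Qe) = 0.24:
Cₑ = (173.4·0.24 − 158.0·0.03200) / 15.40 = 2.374 mg/L.

2.37 mg/L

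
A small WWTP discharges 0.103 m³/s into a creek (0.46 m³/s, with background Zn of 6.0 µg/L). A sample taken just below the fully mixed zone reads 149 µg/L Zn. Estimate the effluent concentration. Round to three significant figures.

788 µg/L

Mass balance: 0.4600·6.000 + 0.1030·Cₑ = 0.5630·149.0
→ Cₑ = (0.5630·149.0 − 0.4600·6.000) / 0.1030 = 787.6 µg/L.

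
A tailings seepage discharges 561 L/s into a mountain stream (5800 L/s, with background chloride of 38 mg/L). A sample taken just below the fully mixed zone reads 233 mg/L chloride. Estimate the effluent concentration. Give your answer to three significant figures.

2250 mg/L

Mass balance: 5800·38.00 + 561.0·Cₑ = 6361·233.0
→ Cₑ = (6361·233.0 − 5800·38.00) / 561.0 = 2249 mg/L.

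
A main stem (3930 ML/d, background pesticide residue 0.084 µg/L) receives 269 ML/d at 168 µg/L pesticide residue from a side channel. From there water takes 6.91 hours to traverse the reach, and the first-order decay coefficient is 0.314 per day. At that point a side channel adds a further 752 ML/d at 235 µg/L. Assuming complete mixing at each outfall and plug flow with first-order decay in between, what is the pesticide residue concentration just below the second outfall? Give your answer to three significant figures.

44.1 µg/L

Mixed concentration C = ΣQC/ΣQ = (3930·0.08400 + 269.0·168.0) / 4199 = 45520/4199 = 10.84 µg/L; combined flow 4199 ML/d.
After decay, C = 10.84 × e^(−kt) = 10.84 × 0.9136 = 9.904 µg/L.
At the second outfall, C = (4199·9.904 + 752.0·235.0) / (4199 + 752.0) = 44.09 µg/L.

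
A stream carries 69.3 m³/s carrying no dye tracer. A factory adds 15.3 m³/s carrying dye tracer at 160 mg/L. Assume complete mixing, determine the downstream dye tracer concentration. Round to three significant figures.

Flow-weighted average: C = (69.30·0 + 15.30·160.0) / 84.60 = 2448/84.60 = 28.94 mg/L.

28.9 mg/L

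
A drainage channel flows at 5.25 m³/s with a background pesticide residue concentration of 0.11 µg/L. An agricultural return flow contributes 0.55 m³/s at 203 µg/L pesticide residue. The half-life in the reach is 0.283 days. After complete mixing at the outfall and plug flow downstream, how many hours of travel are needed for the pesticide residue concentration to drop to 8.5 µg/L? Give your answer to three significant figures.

8.06 h

Mass balance: C = (5.250·0.1100 + 0.5500·203.0) / 5.800 = 112.2/5.800 = 19.35 µg/L.
Half-life 0.283 d → k = ln 2 / 0.283 = 2.449 d⁻¹.
19.35·exp(−k·t) = 8.5 → t = ln(19.35/8.5)/k = 29020 s = 8.061 h.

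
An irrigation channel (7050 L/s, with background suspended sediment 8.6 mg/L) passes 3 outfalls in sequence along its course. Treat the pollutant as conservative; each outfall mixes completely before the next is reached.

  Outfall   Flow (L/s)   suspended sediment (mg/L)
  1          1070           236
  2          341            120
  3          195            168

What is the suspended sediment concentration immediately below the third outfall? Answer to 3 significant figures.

44.7 mg/L

Below outfall 1: Q → 8120 L/s, C = (7050·8.600 + 1070·236.0)/8120 = 38.57 mg/L.
Below outfall 2: Q → 8461 L/s, C = (8120·38.57 + 341.0·120.0)/8461 = 41.85 mg/L.
Below outfall 3: Q → 8656 L/s, C = (8461·41.85 + 195.0·168.0)/8656 = 44.69 mg/L.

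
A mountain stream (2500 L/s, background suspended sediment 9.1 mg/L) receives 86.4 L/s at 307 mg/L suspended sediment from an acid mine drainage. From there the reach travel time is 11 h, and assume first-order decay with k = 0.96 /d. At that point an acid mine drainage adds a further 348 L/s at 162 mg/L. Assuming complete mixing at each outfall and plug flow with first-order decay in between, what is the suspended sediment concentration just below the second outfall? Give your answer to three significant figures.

After mixing, C = (2500·9.100 + 86.40·307.0) / 2586 = 49270/2586 = 19.05 mg/L; combined flow 2586 L/s.
Decay over the reach: 19.05·exp(−kt) = 19.05·0.6440 = 12.27 mg/L.
Second outfall: C = (2586·12.27 + 348.0·162.0)/2934 = 30.03 mg/L.

30.0 mg/L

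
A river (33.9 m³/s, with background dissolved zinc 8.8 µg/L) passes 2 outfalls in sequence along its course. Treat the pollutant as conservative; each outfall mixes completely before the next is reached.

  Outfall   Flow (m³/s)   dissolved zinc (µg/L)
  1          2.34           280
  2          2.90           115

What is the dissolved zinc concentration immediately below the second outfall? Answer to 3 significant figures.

Outfall 1: combined Q = 36.24 m³/s; C = (33.90·8.800 + 2.340·280.0)/36.24 = 26.31 µg/L.
Outfall 2: combined Q = 39.14 m³/s; C = (36.24·26.31 + 2.900·115.0)/39.14 = 32.88 µg/L.

32.9 µg/L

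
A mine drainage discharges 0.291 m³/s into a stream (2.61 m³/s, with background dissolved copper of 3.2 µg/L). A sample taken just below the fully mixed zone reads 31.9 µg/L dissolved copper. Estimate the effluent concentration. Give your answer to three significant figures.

289 µg/L

Mass balance: 2.610·3.200 + 0.2910·Cₑ = 2.901·31.90
→ Cₑ = (2.901·31.90 − 2.610·3.200) / 0.2910 = 289.3 µg/L.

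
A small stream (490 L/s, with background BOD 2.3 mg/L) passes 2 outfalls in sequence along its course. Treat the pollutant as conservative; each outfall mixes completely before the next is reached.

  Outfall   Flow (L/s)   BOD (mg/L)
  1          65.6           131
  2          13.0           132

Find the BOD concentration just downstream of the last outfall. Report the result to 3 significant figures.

Below outfall 1: Q → 555.6 L/s, C = (490.0·2.300 + 65.60·131.0)/555.6 = 17.50 mg/L.
Below outfall 2: Q → 568.6 L/s, C = (555.6·17.50 + 13.00·132.0)/568.6 = 20.11 mg/L.

20.1 mg/L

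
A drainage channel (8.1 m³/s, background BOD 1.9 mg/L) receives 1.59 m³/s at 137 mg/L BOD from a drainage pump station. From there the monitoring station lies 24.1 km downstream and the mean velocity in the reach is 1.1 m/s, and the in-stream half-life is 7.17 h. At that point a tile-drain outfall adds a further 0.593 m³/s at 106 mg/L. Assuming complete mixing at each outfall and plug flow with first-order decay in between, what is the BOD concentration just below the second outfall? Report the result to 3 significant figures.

Mass balance: C = (8.100·1.900 + 1.590·137.0) / 9.690 = 233.2/9.690 = 24.07 mg/L; combined flow 9.690 m³/s.
Travel time t = 24.1·1000 / 1.1 = 21910 s = 6.086 h.
Half-life 7.17 h → k = ln 2 / 7.17 = 0.09667 h⁻¹ = 2.320 d⁻¹.
First-order decay: C = 24.07·exp(−k·t) = 24.07·0.5552 = 13.36 mg/L.
Second outfall: C = (9.690·13.36 + 0.5930·106.0)/10.28 = 18.71 mg/L.

18.7 mg/L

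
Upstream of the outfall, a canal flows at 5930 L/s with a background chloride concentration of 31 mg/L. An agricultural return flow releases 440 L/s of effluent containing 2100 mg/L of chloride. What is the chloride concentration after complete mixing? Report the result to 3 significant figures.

After mixing, C = (5930·31.00 + 440.0·2100) / 6370 = 1108000/6370 = 173.9 mg/L.

174 mg/L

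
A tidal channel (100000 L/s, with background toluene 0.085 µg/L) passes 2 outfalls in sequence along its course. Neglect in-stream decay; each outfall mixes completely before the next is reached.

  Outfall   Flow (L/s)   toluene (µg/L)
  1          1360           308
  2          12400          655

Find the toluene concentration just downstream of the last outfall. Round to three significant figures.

75.2 µg/L

Outfall 1: combined Q = 101400 L/s; C = (100000·0.08500 + 1360·308.0)/101400 = 4.216 µg/L.
Outfall 2: combined Q = 113800 L/s; C = (101400·4.216 + 12400·655.0)/113800 = 75.15 µg/L.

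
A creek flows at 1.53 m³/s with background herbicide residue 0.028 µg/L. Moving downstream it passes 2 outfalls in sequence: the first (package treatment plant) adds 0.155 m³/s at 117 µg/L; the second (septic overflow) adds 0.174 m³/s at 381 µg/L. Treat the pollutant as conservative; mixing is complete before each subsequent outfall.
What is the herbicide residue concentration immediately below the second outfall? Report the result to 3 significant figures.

45.4 µg/L

Below outfall 1: Q → 1.685 m³/s, C = (1.530·0.02800 + 0.1550·117.0)/1.685 = 10.79 µg/L.
Below outfall 2: Q → 1.859 m³/s, C = (1.685·10.79 + 0.1740·381.0)/1.859 = 45.44 µg/L.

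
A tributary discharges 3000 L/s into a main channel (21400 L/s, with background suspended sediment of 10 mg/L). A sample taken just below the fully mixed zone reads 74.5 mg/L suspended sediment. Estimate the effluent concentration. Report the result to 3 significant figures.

535 mg/L

Mass balance: 21400·10.00 + 3000·Cₑ = 24400·74.50
→ Cₑ = (24400·74.50 − 21400·10.00) / 3000 = 534.6 mg/L.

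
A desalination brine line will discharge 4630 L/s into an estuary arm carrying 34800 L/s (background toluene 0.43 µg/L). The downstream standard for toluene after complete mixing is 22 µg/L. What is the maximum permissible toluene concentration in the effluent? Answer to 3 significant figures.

184 µg/L

At the limit, (Qr·Cr + Qe·Cₑ)/(Qr + Qe) = 22:
Cₑ = (39430·22 − 34800·0.4300) / 4630 = 184.1 µg/L.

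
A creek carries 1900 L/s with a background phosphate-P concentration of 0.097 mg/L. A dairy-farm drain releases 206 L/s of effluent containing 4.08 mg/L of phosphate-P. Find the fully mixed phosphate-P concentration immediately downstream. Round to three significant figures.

0.487 mg/L

Mass balance: C = (1900·0.09700 + 206.0·4.080) / 2106 = 1025/2106 = 0.4866 mg/L.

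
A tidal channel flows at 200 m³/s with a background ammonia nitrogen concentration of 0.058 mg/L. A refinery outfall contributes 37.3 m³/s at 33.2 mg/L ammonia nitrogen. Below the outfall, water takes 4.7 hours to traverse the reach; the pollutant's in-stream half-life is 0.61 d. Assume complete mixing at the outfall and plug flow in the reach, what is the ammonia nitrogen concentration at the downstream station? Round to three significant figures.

4.22 mg/L

After mixing, C = (200.0·0.05800 + 37.30·33.20) / 237.3 = 1250/237.3 = 5.267 mg/L.
Half-life 0.61 d → k = ln 2 / 0.61 = 1.136 d⁻¹.
First-order decay: C = 5.267·exp(−k·t) = 5.267·0.8005 = 4.217 mg/L.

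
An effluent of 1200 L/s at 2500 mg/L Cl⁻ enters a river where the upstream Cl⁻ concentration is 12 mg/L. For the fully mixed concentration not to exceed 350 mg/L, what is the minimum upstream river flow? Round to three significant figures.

Set C_mix = 350: (Q·12.00 + 1200·2500) / (Q + 1200) = 350
→ Q = 1200·(2500 − 350)/(350 − 12.00) = 7633 L/s.

7630 L/s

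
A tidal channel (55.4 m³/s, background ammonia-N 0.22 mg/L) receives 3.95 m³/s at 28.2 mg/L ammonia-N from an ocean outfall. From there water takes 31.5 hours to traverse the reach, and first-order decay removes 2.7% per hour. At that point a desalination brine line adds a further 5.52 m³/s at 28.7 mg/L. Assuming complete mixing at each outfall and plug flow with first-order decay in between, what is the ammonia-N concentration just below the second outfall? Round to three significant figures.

3.25 mg/L

After mixing, C = (55.40·0.2200 + 3.950·28.20) / 59.35 = 123.6/59.35 = 2.082 mg/L; combined flow 59.35 m³/s.
2.7%/h lost → k = −ln(1 − 0.027) = 0.02737 h⁻¹.
First-order decay: C = 2.082·exp(−k·t) = 2.082·0.4222 = 0.8792 mg/L.
Second outfall: C = (59.35·0.8792 + 5.520·28.70)/64.87 = 3.247 mg/L.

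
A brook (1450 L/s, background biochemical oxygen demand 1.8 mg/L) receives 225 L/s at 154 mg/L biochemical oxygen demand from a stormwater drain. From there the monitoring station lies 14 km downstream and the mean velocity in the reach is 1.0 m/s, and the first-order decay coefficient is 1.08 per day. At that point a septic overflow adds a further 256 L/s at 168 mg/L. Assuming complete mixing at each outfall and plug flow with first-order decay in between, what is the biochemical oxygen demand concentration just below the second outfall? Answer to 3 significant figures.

38.5 mg/L

Mass balance: C = (1450·1.800 + 225.0·154.0) / 1675 = 37260/1675 = 22.24 mg/L; combined flow 1675 L/s.
Travel time t = 14·1000 / 1.0 = 14000 s = 3.889 h.
After decay, C = 22.24 × e^(−kt) = 22.24 × 0.8395 = 18.67 mg/L.
Second outfall: C = (1675·18.67 + 256.0·168.0)/1931 = 38.47 mg/L.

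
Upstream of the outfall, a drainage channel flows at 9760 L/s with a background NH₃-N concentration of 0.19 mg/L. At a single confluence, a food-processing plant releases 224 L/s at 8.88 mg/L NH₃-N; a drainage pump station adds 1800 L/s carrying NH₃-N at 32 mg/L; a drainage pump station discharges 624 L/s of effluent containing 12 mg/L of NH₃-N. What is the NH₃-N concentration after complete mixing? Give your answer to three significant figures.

Mixed concentration C = ΣQC/ΣQ = (9760·0.1900 + 224.0·8.880 + 1800·32.00 + 624.0·12.00) / 12410 = 68930/12410 = 5.555 mg/L.

5.56 mg/L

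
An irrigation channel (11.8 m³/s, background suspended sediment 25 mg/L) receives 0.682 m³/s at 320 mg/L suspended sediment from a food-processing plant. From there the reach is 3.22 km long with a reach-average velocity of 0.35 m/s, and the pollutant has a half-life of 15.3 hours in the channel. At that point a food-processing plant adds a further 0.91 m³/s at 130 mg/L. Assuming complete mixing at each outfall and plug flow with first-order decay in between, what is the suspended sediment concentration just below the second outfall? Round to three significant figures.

43.0 mg/L

Conservation of mass: C = (11.80·25.00 + 0.6820·320.0) / 12.48 = 513.2/12.48 = 41.12 mg/L; combined flow 12.48 m³/s.
Travel time t = 3.22·1000 / 0.35 = 9200 s = 2.556 h.
Half-life 15.3 h → k = ln 2 / 15.3 = 0.04530 h⁻¹ = 1.087 d⁻¹.
First-order decay: C = 41.12·exp(−k·t) = 41.12·0.8907 = 36.62 mg/L.
At the second outfall, C = (12.48·36.62 + 0.9100·130.0) / (12.48 + 0.9100) = 42.97 mg/L.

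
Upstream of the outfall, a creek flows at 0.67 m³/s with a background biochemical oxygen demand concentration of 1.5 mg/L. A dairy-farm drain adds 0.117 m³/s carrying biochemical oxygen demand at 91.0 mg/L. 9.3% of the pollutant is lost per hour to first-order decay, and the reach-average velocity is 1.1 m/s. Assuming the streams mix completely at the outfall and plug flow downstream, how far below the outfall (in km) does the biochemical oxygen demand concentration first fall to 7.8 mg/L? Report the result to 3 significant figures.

26.0 km

After mixing, C = (0.6700·1.500 + 0.1170·91.00) / 0.7870 = 11.65/0.7870 = 14.81 mg/L.
9.3%/h lost → k = −ln(1 − 0.093) = 0.09761 h⁻¹.
Set 14.81·exp(−k·t) = 7.8 → t = ln(14.81/7.8)/k = 23640 s = 6.566 h.
Distance = v·t = 1.1·23640 = 26000 m = 26.00 km.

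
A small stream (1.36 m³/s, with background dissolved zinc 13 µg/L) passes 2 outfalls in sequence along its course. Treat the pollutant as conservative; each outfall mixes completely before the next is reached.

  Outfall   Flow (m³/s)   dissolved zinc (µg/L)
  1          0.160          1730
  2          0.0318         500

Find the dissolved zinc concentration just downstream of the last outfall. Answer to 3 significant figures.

200 µg/L

Below outfall 1: Q → 1.520 m³/s, C = (1.360·13.00 + 0.1600·1730)/1.520 = 193.7 µg/L.
Below outfall 2: Q → 1.552 m³/s, C = (1.520·193.7 + 0.03180·500.0)/1.552 = 200.0 µg/L.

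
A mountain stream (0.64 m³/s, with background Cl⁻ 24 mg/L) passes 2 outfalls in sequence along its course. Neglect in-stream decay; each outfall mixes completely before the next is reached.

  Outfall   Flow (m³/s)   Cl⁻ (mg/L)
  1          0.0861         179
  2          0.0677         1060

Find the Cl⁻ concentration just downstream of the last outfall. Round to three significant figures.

129 mg/L

Below outfall 1: Q → 0.7261 m³/s, C = (0.6400·24.00 + 0.08610·179.0)/0.7261 = 42.38 mg/L.
Below outfall 2: Q → 0.7938 m³/s, C = (0.7261·42.38 + 0.06770·1060)/0.7938 = 129.2 mg/L.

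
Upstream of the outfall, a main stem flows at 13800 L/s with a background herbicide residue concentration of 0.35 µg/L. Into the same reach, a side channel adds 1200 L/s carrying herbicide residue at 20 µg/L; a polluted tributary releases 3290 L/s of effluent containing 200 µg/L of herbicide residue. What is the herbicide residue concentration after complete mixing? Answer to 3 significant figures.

37.6 µg/L

Mass balance: C = (13800·0.3500 + 1200·20.00 + 3290·200.0) / 18290 = 686800/18290 = 37.55 µg/L.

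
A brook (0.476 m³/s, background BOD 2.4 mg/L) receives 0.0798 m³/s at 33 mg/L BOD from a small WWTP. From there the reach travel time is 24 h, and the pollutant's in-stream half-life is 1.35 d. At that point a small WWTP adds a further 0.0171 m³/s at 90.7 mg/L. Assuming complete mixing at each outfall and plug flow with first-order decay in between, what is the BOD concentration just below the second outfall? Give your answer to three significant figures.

Mass balance: C = (0.4760·2.400 + 0.07980·33.00) / 0.5558 = 3.776/0.5558 = 6.793 mg/L; combined flow 0.5558 m³/s.
Half-life 1.35 d → k = ln 2 / 1.35 = 0.5134 d⁻¹.
Decay over the reach: 6.793·exp(−kt) = 6.793·0.5984 = 4.065 mg/L.
Second outfall: C = (0.5558·4.065 + 0.01710·90.70)/0.5729 = 6.651 mg/L.

6.65 mg/L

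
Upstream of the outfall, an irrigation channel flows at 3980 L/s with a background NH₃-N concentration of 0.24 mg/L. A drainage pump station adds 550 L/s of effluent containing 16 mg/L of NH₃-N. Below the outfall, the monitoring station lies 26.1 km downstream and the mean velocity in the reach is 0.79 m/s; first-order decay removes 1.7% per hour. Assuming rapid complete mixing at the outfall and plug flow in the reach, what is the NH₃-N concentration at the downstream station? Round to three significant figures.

1.84 mg/L

Flow-weighted average: C = (3980·0.2400 + 550.0·16.00) / 4530 = 9755/4530 = 2.153 mg/L.
Travel time t = 26.1·1000 / 0.79 = 33040 s = 9.177 h.
1.7%/h lost → k = −ln(1 − 0.017) = 0.01715 h⁻¹.
Applying C = C₀e^(−kt): 2.153 × 0.8544 = 1.840 mg/L.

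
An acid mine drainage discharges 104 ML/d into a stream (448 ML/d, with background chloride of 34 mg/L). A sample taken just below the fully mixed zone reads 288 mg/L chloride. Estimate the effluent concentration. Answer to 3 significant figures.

Mass balance: 448.0·34.00 + 104.0·Cₑ = 552.0·288.0
→ Cₑ = (552.0·288.0 − 448.0·34.00) / 104.0 = 1382 mg/L.

1380 mg/L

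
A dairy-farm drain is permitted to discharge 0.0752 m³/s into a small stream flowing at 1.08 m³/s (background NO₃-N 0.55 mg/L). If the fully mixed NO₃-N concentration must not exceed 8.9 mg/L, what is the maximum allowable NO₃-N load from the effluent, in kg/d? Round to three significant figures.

837 kg/d

Mass balance at the limit: 1.080·0.5500 + 0.07520·Cₑ = 1.155·8.9 → Cₑ = 128.8 mg/L.
Load = 0.07520 m³/s × 128.8 g/m³ × 86 400 s/d = 837.0 kg/d.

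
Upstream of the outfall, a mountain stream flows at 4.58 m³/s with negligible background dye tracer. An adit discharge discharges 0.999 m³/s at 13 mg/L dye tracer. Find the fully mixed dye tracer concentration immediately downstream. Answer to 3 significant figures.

Mixed concentration C = ΣQC/ΣQ = (4.580·0 + 0.9990·13.00) / 5.579 = 12.99/5.579 = 2.328 mg/L.

2.33 mg/L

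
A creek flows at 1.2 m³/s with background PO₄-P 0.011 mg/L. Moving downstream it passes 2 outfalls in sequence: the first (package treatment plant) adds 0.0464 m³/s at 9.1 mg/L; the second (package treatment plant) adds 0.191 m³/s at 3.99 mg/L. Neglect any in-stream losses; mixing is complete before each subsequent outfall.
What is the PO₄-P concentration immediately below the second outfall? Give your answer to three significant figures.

0.833 mg/L

After outfall 1: Q = 1.200 + 0.04640 = 1.246 m³/s; C = (1.200·0.01100 + 0.04640·9.100)/1.246 = 0.3494 mg/L.
After outfall 2: Q = 1.246 + 0.1910 = 1.437 m³/s; C = (1.246·0.3494 + 0.1910·3.990)/1.437 = 0.8331 mg/L.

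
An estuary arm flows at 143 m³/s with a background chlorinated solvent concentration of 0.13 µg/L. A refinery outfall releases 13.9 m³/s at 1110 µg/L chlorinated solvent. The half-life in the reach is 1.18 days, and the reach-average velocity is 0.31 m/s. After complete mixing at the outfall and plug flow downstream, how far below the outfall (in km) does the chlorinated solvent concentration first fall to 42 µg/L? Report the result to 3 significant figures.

38.8 km

Flow-weighted average: C = (143.0·0.1300 + 13.90·1110) / 156.9 = 15450/156.9 = 98.46 µg/L.
Half-life 1.18 d → k = ln 2 / 1.18 = 0.5874 d⁻¹.
Set 98.46·exp(−k·t) = 42 → t = ln(98.46/42)/k = 125300 s = 34.81 h.
Distance = v·t = 0.31·125300 = 38850 m = 38.85 km.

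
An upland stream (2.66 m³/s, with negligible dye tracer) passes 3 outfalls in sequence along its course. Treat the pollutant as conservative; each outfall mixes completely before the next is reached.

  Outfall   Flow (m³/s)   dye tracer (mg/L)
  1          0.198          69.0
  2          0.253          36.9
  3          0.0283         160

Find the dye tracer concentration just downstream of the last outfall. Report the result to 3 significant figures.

8.77 mg/L

Below outfall 1: Q → 2.858 m³/s, C = (2.660·0 + 0.1980·69.00)/2.858 = 4.780 mg/L.
Below outfall 2: Q → 3.111 m³/s, C = (2.858·4.780 + 0.2530·36.90)/3.111 = 7.392 mg/L.
Below outfall 3: Q → 3.139 m³/s, C = (3.111·7.392 + 0.02830·160.0)/3.139 = 8.768 mg/L.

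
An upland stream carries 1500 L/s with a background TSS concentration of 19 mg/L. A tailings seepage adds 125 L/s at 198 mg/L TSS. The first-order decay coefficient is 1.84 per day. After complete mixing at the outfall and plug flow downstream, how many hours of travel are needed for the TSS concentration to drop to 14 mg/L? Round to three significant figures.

Conservation of mass: C = (1500·19.00 + 125.0·198.0) / 1625 = 53250/1625 = 32.77 mg/L.
32.77·exp(−k·t) = 14 → t = ln(32.77/14)/k = 39930 s = 11.09 h.

11.1 h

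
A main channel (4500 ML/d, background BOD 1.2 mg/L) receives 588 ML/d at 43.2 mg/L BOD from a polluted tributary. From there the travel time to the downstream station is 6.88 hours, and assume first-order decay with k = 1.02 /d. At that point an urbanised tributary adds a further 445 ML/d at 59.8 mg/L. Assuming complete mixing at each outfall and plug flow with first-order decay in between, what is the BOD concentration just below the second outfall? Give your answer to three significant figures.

8.97 mg/L

Conservation of mass: C = (4500·1.200 + 588.0·43.20) / 5088 = 30800/5088 = 6.054 mg/L; combined flow 5088 ML/d.
First-order decay: C = 6.054·exp(−k·t) = 6.054·0.7465 = 4.519 mg/L.
At the second outfall, C = (5088·4.519 + 445.0·59.80) / (5088 + 445.0) = 8.965 mg/L.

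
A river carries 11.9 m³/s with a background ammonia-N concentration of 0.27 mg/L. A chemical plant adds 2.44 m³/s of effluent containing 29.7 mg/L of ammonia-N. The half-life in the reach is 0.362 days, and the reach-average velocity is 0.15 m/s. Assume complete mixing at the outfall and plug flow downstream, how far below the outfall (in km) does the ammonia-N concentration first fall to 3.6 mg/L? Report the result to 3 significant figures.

2.59 km

Mixed concentration C = ΣQC/ΣQ = (11.90·0.2700 + 2.440·29.70) / 14.34 = 75.68/14.34 = 5.278 mg/L.
Half-life 0.362 d → k = ln 2 / 0.362 = 1.915 d⁻¹.
Set 5.278·exp(−k·t) = 3.6 → t = ln(5.278/3.6)/k = 17260 s = 4.795 h.
Distance = v·t = 0.15·17260 = 2589 m = 2.589 km.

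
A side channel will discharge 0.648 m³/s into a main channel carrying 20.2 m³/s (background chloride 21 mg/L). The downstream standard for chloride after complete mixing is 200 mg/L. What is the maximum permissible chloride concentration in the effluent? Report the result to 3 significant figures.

5780 mg/L

At the limit, (Qr·Cr + Qe·Cₑ)/(Qr + Qe) = 200:
Cₑ = (20.85·200 − 20.20·21.00) / 0.6480 = 5780 mg/L.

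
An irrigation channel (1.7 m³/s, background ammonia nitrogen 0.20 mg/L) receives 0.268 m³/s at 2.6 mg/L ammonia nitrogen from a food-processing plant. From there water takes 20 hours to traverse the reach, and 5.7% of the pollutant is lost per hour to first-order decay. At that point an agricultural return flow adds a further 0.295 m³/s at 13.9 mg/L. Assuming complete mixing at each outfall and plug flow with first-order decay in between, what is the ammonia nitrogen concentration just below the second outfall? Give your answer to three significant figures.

Conservation of mass: C = (1.700·0.2000 + 0.2680·2.600) / 1.968 = 1.037/1.968 = 0.5268 mg/L; combined flow 1.968 m³/s.
5.7%/h lost → k = −ln(1 − 0.057) = 0.05869 h⁻¹.
After decay, C = 0.5268 × e^(−kt) = 0.5268 × 0.3092 = 0.1629 mg/L.
At the second outfall, C = (1.968·0.1629 + 0.2950·13.90) / (1.968 + 0.2950) = 1.954 mg/L.

1.95 mg/L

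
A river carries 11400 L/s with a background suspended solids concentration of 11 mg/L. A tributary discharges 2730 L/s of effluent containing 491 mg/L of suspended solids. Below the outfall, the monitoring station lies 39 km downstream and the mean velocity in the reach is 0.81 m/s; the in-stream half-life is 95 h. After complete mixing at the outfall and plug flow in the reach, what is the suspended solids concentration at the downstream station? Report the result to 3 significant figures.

Mass balance: C = (11400·11.00 + 2730·491.0) / 14130 = 1466000/14130 = 103.7 mg/L.
Travel time t = 39·1000 / 0.81 = 48150 s = 13.37 h.
Half-life 95 h → k = ln 2 / 95 = 0.007296 h⁻¹ = 0.1751 d⁻¹.
After decay, C = 103.7 × e^(−kt) = 103.7 × 0.9070 = 94.09 mg/L.

94.1 mg/L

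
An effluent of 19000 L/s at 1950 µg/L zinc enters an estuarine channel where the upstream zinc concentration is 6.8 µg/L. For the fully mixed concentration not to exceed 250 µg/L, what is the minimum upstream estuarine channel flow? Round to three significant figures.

Set C_mix = 250: (Q·6.800 + 19000·1950) / (Q + 19000) = 250
→ Q = 19000·(1950 − 250)/(250 − 6.800) = 132800 L/s.

133000 L/s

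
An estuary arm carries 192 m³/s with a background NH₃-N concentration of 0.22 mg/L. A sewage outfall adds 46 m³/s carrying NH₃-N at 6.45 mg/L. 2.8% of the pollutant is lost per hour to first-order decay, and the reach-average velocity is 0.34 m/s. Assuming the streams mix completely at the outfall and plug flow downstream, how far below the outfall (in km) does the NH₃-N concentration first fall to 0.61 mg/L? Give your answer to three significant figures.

Flow-weighted average: C = (192.0·0.2200 + 46.00·6.450) / 238.0 = 338.9/238.0 = 1.424 mg/L.
2.8%/h lost → k = −ln(1 − 0.028) = 0.02840 h⁻¹.
Set 1.424·exp(−k·t) = 0.61 → t = ln(1.424/0.61)/k = 107500 s = 29.85 h.
Distance = v·t = 0.34·107500 = 36540 m = 36.54 km.

36.5 km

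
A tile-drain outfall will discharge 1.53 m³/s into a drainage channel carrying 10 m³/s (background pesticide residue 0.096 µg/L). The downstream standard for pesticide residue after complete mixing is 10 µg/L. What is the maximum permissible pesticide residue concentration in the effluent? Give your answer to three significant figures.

At the limit, (Qr·Cr + Qe·Cₑ)/(Qr + Qe) = 10:
Cₑ = (11.53·10 − 10.00·0.09600) / 1.530 = 74.73 µg/L.

74.7 µg/L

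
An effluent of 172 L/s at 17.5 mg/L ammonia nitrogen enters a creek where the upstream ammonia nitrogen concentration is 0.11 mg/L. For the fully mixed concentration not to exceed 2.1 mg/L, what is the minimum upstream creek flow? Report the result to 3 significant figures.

Set C_mix = 2.1: (Q·0.1100 + 172.0·17.50) / (Q + 172.0) = 2.1
→ Q = 172.0·(17.50 − 2.1)/(2.1 − 0.1100) = 1331 L/s.

1330 L/s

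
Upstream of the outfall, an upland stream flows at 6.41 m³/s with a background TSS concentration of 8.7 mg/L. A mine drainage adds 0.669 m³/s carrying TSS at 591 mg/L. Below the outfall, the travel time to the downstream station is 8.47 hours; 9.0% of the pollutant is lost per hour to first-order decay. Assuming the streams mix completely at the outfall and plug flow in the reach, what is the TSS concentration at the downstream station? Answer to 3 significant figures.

Flow-weighted average: C = (6.410·8.700 + 0.6690·591.0) / 7.079 = 451.1/7.079 = 63.73 mg/L.
9.0%/h lost → k = −ln(1 − 0.09) = 0.09431 h⁻¹.
First-order decay: C = 63.73·exp(−k·t) = 63.73·0.4499 = 28.67 mg/L.

28.7 mg/L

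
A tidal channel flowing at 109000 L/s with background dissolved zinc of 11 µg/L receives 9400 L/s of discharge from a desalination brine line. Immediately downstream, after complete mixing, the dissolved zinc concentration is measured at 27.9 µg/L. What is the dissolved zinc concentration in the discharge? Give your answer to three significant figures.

Mass balance: 109000·11.00 + 9400·Cₑ = 118400·27.90
→ Cₑ = (118400·27.90 − 109000·11.00) / 9400 = 223.9 µg/L.

224 µg/L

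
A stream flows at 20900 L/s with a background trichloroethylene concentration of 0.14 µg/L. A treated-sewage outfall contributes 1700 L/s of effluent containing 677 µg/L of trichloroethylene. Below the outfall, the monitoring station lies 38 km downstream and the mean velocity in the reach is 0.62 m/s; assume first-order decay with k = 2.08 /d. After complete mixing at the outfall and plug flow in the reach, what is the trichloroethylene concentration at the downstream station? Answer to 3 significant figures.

11.7 µg/L

Mass balance: C = (20900·0.1400 + 1700·677.0) / 22600 = 1154000/22600 = 51.05 µg/L.
Travel time t = 38·1000 / 0.62 = 61290 s = 17.03 h.
Decay over the reach: 51.05·exp(−kt) = 51.05·0.2287 = 11.67 µg/L.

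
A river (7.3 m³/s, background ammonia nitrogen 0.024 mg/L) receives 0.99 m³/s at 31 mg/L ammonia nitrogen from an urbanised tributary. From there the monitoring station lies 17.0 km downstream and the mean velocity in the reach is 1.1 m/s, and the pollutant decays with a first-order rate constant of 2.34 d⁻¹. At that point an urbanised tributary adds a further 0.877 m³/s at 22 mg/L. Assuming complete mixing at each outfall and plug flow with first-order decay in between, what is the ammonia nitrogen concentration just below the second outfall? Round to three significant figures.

4.32 mg/L

Mixed concentration C = ΣQC/ΣQ = (7.300·0.02400 + 0.9900·31.00) / 8.290 = 30.87/8.290 = 3.723 mg/L; combined flow 8.290 m³/s.
Travel time t = 17.0·1000 / 1.1 = 15450 s = 4.293 h.
After decay, C = 3.723 × e^(−kt) = 3.723 × 0.6580 = 2.450 mg/L.
Second outfall: C = (8.290·2.450 + 0.8770·22.00)/9.167 = 4.320 mg/L.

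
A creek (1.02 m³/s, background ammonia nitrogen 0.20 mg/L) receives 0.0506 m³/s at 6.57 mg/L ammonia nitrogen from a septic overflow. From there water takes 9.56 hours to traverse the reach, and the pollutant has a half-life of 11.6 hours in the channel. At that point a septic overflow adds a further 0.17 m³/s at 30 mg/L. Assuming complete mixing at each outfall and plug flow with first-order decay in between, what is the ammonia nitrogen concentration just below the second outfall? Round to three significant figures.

4.36 mg/L

Conservation of mass: C = (1.020·0.2000 + 0.05060·6.570) / 1.071 = 0.5364/1.071 = 0.5011 mg/L; combined flow 1.071 m³/s.
Half-life 11.6 h → k = ln 2 / 11.6 = 0.05975 h⁻¹ = 1.434 d⁻¹.
Decay over the reach: 0.5011·exp(−kt) = 0.5011·0.5648 = 0.2830 mg/L.
At the second outfall, C = (1.071·0.2830 + 0.1700·30.00) / (1.071 + 0.1700) = 4.355 mg/L.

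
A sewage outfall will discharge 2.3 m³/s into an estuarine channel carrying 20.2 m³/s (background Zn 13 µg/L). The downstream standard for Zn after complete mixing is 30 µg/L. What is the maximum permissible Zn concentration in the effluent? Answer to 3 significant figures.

179 µg/L

At the limit, (Qr·Cr + Qe·Cₑ)/(Qr + Qe) = 30:
Cₑ = (22.50·30 − 20.20·13.00) / 2.300 = 179.3 µg/L.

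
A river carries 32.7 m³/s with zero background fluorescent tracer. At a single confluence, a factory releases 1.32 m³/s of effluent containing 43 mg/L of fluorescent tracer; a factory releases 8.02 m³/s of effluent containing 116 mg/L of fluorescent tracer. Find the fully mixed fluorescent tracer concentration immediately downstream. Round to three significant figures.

Conservation of mass: C = (32.70·0 + 1.320·43.00 + 8.020·116.0) / 42.04 = 987.1/42.04 = 23.48 mg/L.

23.5 mg/L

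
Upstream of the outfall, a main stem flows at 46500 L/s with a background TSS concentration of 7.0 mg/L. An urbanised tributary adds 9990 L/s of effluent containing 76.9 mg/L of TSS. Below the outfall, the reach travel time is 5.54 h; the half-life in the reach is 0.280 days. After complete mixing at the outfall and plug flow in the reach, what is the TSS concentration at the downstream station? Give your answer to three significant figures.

Mass balance: C = (46500·7.000 + 9990·76.90) / 56490 = 1094000/56490 = 19.36 mg/L.
Half-life 0.280 d → k = ln 2 / 0.280 = 2.476 d⁻¹.
After decay, C = 19.36 × e^(−kt) = 19.36 × 0.5647 = 10.93 mg/L.

10.9 mg/L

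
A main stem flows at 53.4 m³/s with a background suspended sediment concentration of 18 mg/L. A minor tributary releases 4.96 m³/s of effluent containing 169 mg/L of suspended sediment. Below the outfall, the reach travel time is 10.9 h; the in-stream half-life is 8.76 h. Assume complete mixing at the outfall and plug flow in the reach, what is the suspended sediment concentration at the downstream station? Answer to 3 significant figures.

13.0 mg/L

Mass balance: C = (53.40·18.00 + 4.960·169.0) / 58.36 = 1799/58.36 = 30.83 mg/L.
Half-life 8.76 h → k = ln 2 / 8.76 = 0.07913 h⁻¹ = 1.899 d⁻¹.
Applying C = C₀e^(−kt): 30.83 × 0.4221 = 13.02 mg/L.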